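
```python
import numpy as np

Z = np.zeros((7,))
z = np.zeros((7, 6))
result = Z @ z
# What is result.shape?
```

(6,)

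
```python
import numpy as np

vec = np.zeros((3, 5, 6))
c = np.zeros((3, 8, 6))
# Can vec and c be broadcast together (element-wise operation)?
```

No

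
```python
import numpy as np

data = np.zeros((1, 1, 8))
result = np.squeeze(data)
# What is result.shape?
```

(8,)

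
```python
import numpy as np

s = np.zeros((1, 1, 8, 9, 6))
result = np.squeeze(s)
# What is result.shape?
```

(8, 9, 6)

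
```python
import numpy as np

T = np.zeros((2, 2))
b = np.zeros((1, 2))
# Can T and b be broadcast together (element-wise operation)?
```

Yes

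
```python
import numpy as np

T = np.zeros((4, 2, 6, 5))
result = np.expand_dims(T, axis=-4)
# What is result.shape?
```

(4, 1, 2, 6, 5)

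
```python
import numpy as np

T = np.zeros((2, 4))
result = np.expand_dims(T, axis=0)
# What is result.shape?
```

(1, 2, 4)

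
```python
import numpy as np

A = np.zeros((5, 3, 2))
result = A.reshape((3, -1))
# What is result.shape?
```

(3, 10)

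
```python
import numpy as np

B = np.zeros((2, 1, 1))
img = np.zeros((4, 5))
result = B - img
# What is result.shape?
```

(2, 4, 5)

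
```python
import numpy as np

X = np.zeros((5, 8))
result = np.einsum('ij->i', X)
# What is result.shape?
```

(5,)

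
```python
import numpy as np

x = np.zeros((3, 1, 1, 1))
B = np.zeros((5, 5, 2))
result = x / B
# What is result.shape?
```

(3, 5, 5, 2)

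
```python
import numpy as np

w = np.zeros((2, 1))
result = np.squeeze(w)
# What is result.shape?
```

(2,)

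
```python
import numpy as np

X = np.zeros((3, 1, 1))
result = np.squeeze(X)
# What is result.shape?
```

(3,)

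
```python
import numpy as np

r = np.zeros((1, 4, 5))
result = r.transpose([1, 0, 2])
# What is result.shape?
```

(4, 1, 5)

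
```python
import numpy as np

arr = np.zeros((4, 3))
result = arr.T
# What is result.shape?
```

(3, 4)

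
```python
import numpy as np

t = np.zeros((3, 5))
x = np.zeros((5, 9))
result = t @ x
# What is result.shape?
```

(3, 9)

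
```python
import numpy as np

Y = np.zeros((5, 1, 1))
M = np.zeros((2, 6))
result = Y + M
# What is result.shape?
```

(5, 2, 6)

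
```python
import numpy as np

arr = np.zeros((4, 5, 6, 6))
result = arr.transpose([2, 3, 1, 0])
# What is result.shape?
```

(6, 6, 5, 4)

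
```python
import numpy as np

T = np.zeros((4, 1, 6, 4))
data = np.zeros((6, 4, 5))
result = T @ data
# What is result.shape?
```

(4, 6, 6, 5)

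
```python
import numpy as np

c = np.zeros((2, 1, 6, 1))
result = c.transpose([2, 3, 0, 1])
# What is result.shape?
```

(6, 1, 2, 1)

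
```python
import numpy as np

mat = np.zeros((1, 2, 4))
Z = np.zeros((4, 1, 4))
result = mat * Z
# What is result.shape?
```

(4, 2, 4)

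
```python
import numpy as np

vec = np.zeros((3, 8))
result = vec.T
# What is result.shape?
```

(8, 3)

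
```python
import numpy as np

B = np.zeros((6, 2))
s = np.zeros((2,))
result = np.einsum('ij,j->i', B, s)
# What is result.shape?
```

(6,)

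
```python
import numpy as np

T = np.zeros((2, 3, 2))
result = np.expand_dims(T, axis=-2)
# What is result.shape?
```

(2, 3, 1, 2)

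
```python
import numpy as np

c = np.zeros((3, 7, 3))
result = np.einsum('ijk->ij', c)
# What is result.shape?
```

(3, 7)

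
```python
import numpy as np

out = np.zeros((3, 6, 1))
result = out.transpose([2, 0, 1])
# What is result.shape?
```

(1, 3, 6)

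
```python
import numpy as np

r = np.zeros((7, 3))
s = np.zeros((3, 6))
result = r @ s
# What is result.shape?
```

(7, 6)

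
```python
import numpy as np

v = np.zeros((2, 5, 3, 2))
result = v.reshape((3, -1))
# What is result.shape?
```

(3, 20)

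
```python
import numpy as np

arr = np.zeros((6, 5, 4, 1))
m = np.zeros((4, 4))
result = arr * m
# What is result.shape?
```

(6, 5, 4, 4)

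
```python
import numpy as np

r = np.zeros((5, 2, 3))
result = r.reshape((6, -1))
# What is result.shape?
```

(6, 5)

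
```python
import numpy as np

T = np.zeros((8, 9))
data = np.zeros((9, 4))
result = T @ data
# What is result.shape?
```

(8, 4)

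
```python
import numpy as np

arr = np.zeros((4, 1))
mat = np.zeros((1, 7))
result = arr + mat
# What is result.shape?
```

(4, 7)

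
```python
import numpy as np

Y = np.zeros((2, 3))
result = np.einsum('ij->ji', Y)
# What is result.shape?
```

(3, 2)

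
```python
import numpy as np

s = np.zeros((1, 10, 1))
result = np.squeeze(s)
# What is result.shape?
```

(10,)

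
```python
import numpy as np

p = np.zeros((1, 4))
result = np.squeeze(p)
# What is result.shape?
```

(4,)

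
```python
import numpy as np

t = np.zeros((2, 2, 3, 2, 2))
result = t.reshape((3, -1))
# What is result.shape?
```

(3, 16)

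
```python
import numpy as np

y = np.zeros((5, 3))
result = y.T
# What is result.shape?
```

(3, 5)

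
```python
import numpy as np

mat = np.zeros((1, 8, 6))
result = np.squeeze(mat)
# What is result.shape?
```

(8, 6)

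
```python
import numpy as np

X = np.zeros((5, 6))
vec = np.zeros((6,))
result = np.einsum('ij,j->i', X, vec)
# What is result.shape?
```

(5,)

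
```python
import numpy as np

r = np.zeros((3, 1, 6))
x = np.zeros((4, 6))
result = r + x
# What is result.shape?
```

(3, 4, 6)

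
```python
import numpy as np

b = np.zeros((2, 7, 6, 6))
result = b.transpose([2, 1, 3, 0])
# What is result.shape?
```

(6, 7, 6, 2)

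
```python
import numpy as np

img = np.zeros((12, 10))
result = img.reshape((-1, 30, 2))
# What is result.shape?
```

(2, 30, 2)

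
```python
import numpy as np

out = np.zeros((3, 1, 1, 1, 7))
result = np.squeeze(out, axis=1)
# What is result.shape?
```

(3, 1, 1, 7)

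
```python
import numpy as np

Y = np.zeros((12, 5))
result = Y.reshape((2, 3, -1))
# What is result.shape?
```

(2, 3, 10)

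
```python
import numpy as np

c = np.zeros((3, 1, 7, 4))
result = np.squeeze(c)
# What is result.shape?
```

(3, 7, 4)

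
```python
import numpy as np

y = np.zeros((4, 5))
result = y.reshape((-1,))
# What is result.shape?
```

(20,)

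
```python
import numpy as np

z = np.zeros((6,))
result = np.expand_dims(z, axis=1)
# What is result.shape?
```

(6, 1)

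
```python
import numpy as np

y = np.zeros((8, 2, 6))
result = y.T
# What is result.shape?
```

(6, 2, 8)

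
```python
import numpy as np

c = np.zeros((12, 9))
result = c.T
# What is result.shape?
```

(9, 12)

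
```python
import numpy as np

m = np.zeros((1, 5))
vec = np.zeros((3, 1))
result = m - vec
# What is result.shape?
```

(3, 5)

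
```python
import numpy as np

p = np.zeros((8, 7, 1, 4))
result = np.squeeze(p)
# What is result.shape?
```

(8, 7, 4)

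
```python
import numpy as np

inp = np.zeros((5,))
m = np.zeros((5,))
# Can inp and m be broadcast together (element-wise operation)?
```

Yes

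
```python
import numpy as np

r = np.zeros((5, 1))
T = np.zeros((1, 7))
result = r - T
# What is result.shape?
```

(5, 7)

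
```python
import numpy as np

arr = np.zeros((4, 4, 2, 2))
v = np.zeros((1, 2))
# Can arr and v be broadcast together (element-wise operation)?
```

Yes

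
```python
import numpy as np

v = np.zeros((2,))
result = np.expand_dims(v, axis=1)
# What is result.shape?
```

(2, 1)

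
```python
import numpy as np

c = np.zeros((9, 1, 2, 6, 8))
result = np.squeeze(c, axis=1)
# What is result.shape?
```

(9, 2, 6, 8)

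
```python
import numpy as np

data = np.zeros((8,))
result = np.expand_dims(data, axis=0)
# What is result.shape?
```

(1, 8)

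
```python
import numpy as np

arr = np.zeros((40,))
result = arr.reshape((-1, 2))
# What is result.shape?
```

(20, 2)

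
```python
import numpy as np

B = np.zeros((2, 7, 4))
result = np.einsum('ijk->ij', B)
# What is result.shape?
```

(2, 7)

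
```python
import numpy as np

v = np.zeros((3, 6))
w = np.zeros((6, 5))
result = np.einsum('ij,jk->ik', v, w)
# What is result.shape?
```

(3, 5)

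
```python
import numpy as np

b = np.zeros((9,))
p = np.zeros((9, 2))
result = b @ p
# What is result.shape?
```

(2,)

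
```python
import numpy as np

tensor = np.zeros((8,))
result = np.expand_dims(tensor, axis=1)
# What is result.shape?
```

(8, 1)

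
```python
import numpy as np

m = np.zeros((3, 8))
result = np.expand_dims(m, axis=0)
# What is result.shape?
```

(1, 3, 8)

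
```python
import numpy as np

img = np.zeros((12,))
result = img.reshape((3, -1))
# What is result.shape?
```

(3, 4)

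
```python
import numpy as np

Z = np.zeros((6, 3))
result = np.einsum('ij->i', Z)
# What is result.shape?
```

(6,)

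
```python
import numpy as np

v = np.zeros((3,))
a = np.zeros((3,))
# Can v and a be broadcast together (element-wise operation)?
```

Yes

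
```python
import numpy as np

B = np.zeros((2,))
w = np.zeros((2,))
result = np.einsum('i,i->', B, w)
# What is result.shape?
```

()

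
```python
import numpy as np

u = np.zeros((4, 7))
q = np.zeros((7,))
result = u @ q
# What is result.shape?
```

(4,)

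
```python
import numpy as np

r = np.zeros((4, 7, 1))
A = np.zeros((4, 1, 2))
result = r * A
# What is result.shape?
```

(4, 7, 2)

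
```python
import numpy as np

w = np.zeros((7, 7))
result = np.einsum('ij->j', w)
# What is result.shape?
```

(7,)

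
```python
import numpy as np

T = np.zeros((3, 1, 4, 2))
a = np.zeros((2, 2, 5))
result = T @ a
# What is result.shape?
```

(3, 2, 4, 5)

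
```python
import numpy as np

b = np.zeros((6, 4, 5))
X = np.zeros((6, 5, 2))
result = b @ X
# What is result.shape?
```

(6, 4, 2)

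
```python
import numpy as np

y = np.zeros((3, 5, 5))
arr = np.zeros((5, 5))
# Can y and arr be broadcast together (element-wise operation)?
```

Yes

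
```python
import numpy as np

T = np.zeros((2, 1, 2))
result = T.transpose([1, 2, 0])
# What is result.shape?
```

(1, 2, 2)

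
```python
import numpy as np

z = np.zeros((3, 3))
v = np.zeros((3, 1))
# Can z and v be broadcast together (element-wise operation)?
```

Yes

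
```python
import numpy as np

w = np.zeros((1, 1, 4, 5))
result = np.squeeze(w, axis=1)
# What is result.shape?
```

(1, 4, 5)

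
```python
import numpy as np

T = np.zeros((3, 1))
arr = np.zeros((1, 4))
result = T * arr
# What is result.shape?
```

(3, 4)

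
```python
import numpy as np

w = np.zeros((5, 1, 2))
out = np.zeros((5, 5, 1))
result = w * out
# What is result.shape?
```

(5, 5, 2)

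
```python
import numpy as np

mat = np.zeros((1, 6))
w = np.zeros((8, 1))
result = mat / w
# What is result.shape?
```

(8, 6)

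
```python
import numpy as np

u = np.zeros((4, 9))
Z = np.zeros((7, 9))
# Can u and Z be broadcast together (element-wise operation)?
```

No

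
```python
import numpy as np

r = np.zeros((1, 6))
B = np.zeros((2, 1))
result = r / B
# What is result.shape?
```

(2, 6)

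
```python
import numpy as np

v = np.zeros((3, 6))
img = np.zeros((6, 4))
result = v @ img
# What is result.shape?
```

(3, 4)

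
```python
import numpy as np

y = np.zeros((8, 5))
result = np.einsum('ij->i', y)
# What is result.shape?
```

(8,)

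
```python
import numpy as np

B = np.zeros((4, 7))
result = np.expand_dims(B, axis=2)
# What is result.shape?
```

(4, 7, 1)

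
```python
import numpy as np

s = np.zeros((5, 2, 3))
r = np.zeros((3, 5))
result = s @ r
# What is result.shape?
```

(5, 2, 5)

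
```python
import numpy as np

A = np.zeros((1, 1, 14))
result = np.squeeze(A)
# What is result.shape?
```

(14,)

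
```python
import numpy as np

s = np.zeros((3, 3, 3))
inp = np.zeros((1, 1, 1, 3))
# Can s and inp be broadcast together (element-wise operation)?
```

Yes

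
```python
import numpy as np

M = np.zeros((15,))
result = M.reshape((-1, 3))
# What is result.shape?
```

(5, 3)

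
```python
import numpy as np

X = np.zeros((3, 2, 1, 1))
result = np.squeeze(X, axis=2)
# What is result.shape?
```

(3, 2, 1)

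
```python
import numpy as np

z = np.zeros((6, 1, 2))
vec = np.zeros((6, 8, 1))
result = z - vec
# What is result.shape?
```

(6, 8, 2)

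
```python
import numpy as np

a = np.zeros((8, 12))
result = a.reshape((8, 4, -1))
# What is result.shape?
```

(8, 4, 3)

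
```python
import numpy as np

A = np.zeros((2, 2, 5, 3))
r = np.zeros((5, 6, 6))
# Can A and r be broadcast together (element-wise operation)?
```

No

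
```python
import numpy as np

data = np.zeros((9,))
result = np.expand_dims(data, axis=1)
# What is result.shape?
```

(9, 1)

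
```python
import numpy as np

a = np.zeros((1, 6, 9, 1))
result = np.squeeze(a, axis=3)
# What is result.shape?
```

(1, 6, 9)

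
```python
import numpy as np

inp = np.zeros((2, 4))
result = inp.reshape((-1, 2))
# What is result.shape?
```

(4, 2)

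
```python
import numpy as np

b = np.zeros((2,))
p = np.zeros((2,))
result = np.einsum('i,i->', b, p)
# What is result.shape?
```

()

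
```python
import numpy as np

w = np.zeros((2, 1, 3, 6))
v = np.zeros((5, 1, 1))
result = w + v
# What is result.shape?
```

(2, 5, 3, 6)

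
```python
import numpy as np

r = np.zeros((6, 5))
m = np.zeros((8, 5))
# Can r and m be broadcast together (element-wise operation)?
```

No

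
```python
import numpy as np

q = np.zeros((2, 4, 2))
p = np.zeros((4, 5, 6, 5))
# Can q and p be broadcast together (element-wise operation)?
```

No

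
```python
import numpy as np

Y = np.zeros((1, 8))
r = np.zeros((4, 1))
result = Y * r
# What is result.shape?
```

(4, 8)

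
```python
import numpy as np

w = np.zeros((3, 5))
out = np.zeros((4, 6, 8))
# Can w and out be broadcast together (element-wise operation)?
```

No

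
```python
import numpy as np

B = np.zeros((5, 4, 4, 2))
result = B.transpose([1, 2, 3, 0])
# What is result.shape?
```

(4, 4, 2, 5)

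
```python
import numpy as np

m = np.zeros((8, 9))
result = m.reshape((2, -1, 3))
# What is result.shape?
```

(2, 12, 3)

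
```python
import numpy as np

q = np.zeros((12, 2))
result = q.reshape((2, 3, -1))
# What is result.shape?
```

(2, 3, 4)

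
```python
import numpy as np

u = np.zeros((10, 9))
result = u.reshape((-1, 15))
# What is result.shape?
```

(6, 15)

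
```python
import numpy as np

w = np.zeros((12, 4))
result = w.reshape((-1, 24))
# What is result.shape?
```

(2, 24)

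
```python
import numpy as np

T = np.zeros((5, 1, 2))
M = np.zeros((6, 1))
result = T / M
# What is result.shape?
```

(5, 6, 2)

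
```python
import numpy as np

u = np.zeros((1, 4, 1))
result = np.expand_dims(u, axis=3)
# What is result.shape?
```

(1, 4, 1, 1)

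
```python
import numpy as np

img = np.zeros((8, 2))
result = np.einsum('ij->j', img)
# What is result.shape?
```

(2,)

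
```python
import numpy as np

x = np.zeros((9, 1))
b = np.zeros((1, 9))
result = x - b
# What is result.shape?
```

(9, 9)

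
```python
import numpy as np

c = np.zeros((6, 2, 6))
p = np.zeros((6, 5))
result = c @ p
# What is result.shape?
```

(6, 2, 5)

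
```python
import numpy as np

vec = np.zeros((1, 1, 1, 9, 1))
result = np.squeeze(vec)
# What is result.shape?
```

(9,)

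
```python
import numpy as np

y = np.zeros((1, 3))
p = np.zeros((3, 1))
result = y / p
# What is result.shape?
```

(3, 3)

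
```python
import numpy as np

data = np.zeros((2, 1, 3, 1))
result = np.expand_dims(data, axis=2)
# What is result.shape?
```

(2, 1, 1, 3, 1)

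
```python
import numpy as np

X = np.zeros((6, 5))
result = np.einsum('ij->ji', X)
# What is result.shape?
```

(5, 6)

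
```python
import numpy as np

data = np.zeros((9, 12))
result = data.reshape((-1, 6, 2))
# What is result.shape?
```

(9, 6, 2)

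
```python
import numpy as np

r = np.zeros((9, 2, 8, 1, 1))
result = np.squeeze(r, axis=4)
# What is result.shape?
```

(9, 2, 8, 1)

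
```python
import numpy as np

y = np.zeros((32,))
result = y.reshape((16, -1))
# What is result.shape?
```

(16, 2)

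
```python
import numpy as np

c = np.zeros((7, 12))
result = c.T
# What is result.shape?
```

(12, 7)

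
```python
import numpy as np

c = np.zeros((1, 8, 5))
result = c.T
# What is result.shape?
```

(5, 8, 1)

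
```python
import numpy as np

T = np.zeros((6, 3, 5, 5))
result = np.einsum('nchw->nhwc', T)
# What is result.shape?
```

(6, 5, 5, 3)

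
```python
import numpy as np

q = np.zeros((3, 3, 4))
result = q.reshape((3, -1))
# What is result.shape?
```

(3, 12)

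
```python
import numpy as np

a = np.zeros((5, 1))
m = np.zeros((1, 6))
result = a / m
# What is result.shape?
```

(5, 6)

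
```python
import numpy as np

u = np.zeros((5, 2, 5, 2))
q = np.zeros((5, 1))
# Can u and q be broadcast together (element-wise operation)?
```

Yes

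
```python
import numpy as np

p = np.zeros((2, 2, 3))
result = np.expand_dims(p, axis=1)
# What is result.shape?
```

(2, 1, 2, 3)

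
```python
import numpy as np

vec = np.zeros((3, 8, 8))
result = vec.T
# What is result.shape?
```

(8, 8, 3)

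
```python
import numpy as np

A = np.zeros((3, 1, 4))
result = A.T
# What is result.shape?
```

(4, 1, 3)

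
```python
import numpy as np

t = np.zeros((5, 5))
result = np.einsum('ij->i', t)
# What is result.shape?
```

(5,)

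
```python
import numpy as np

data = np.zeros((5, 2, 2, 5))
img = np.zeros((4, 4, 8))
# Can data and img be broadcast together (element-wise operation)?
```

No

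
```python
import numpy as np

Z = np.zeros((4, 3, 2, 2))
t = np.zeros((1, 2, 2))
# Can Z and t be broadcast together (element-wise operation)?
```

Yes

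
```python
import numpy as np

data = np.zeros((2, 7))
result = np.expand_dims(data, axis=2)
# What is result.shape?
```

(2, 7, 1)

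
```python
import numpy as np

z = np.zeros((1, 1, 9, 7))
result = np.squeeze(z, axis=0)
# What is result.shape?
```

(1, 9, 7)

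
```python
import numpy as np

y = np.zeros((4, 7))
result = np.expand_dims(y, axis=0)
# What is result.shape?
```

(1, 4, 7)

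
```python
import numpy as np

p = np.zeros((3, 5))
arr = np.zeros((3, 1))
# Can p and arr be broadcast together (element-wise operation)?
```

Yes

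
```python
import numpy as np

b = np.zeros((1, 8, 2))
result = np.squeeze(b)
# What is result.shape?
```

(8, 2)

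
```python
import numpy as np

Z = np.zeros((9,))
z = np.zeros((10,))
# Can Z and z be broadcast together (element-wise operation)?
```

No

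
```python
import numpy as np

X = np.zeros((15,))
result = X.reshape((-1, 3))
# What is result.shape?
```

(5, 3)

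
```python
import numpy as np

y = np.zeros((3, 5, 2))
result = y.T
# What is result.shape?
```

(2, 5, 3)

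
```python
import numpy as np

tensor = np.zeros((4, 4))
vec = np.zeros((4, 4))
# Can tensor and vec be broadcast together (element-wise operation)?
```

Yes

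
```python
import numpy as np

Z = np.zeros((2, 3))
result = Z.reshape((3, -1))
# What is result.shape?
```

(3, 2)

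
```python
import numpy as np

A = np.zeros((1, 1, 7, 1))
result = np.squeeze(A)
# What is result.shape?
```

(7,)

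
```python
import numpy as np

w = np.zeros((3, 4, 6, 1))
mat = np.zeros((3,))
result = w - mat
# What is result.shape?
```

(3, 4, 6, 3)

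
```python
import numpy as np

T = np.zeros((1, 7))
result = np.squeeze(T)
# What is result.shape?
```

(7,)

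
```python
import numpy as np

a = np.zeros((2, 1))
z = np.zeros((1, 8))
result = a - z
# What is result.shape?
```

(2, 8)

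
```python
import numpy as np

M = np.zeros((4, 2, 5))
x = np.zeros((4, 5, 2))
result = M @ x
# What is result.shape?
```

(4, 2, 2)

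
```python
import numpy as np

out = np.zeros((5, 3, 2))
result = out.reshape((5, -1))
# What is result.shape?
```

(5, 6)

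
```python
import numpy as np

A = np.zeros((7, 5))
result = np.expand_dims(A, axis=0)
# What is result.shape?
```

(1, 7, 5)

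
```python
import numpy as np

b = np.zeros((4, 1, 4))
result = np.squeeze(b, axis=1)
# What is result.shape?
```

(4, 4)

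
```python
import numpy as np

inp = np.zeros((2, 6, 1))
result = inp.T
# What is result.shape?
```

(1, 6, 2)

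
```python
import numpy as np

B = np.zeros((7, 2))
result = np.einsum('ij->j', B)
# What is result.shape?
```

(2,)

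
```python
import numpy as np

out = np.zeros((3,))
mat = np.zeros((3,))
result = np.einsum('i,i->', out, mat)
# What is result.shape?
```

()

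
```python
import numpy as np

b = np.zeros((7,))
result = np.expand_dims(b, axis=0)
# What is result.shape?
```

(1, 7)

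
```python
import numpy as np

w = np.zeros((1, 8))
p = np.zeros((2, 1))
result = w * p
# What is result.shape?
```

(2, 8)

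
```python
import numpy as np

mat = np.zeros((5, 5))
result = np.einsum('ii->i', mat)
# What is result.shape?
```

(5,)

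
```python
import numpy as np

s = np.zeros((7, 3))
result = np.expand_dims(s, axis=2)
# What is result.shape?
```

(7, 3, 1)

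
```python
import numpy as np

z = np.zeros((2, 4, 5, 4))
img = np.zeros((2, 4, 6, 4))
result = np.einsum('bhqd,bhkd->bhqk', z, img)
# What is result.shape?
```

(2, 4, 5, 6)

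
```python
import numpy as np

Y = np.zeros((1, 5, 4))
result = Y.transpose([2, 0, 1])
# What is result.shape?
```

(4, 1, 5)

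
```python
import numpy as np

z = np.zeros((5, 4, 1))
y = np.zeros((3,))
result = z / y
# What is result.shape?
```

(5, 4, 3)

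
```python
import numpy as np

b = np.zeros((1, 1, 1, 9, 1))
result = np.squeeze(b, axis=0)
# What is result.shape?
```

(1, 1, 9, 1)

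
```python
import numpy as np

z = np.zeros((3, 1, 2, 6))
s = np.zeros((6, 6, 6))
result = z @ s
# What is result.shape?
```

(3, 6, 2, 6)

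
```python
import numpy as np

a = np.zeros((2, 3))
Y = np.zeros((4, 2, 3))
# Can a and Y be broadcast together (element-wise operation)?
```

Yes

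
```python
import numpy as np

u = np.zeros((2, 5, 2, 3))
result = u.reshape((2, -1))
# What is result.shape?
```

(2, 30)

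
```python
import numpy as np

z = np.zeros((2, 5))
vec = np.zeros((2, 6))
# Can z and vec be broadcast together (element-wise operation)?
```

No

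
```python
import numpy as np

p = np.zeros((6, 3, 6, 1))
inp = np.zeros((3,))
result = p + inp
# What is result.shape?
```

(6, 3, 6, 3)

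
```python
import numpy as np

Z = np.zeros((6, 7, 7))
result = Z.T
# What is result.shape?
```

(7, 7, 6)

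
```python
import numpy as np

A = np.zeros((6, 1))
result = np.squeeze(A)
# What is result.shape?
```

(6,)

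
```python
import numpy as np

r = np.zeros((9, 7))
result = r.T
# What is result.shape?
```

(7, 9)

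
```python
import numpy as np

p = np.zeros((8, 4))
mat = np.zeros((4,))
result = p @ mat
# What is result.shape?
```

(8,)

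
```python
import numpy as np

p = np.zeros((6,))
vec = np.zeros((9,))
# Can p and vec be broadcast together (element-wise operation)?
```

No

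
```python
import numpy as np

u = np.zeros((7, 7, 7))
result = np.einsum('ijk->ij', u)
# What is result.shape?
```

(7, 7)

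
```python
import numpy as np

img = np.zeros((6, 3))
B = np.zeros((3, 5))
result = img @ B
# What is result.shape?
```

(6, 5)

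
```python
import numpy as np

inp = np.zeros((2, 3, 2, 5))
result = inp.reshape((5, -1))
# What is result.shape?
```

(5, 12)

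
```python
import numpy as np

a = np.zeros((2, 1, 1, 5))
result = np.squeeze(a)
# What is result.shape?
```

(2, 5)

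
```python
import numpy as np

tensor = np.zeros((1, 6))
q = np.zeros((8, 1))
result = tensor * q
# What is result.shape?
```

(8, 6)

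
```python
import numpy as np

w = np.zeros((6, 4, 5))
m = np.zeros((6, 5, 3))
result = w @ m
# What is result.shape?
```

(6, 4, 3)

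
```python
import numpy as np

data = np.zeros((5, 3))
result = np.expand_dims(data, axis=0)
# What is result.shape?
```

(1, 5, 3)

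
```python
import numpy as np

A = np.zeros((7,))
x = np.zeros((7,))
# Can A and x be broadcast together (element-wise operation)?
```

Yes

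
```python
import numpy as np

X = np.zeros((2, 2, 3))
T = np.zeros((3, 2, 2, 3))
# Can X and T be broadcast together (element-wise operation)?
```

Yes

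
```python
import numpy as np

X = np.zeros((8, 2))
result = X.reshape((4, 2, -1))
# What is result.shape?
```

(4, 2, 2)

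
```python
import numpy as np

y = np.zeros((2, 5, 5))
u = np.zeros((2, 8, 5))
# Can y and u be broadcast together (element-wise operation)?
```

No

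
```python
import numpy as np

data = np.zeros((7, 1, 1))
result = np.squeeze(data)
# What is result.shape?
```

(7,)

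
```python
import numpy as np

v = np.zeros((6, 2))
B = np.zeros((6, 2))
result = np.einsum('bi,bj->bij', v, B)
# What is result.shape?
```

(6, 2, 2)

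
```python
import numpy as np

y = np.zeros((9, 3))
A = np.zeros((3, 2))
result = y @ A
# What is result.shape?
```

(9, 2)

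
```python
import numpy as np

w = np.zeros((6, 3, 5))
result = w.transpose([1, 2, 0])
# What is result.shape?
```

(3, 5, 6)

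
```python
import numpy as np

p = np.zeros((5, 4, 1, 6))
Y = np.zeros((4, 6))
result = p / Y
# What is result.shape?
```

(5, 4, 4, 6)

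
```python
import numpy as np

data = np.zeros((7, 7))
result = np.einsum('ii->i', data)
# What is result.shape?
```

(7,)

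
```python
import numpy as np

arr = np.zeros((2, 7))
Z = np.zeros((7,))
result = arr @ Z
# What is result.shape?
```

(2,)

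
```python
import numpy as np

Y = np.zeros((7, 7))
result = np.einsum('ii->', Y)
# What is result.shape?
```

()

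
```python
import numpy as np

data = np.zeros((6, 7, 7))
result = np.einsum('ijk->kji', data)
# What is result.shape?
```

(7, 7, 6)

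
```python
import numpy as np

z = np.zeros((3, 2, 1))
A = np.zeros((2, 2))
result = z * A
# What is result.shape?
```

(3, 2, 2)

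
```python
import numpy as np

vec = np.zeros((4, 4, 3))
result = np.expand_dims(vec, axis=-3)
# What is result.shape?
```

(4, 1, 4, 3)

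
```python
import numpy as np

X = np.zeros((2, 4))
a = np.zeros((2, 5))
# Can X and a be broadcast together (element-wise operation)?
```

No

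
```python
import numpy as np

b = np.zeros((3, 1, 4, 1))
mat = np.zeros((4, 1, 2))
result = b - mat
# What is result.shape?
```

(3, 4, 4, 2)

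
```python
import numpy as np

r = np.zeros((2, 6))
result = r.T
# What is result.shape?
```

(6, 2)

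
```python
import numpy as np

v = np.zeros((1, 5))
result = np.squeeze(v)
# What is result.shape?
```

(5,)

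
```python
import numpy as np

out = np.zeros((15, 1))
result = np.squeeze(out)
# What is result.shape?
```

(15,)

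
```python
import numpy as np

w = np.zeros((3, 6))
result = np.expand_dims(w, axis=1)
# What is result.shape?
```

(3, 1, 6)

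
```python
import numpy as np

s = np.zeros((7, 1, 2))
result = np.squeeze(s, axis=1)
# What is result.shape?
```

(7, 2)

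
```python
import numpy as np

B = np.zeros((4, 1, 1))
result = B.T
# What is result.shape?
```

(1, 1, 4)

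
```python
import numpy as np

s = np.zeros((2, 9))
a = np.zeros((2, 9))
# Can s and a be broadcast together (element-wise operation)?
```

Yes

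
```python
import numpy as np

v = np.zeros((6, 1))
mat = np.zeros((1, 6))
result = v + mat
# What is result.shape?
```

(6, 6)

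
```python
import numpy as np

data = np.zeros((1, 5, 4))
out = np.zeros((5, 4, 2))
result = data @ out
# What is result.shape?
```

(5, 5, 2)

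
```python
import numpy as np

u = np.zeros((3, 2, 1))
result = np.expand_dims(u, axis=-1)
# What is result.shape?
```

(3, 2, 1, 1)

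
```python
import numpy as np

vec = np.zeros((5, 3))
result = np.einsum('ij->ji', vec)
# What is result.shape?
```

(3, 5)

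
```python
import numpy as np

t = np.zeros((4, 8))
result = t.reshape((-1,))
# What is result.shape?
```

(32,)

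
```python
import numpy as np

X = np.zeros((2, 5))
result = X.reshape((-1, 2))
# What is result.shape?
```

(5, 2)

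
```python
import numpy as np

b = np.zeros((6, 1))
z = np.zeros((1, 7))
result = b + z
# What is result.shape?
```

(6, 7)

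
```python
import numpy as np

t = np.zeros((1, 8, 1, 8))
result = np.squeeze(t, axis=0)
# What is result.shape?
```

(8, 1, 8)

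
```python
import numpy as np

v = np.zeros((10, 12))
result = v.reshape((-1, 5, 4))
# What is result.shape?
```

(6, 5, 4)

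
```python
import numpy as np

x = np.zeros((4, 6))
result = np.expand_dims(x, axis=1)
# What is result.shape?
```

(4, 1, 6)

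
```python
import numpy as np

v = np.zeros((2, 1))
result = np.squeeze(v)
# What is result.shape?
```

(2,)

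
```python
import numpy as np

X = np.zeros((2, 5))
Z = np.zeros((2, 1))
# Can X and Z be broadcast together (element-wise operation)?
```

Yes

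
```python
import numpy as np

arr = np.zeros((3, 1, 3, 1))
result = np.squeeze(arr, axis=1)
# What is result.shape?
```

(3, 3, 1)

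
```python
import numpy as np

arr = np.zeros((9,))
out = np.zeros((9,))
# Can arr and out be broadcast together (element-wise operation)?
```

Yes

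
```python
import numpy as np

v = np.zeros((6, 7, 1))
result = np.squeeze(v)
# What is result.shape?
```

(6, 7)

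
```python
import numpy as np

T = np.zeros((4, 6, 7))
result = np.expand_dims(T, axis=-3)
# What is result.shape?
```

(4, 1, 6, 7)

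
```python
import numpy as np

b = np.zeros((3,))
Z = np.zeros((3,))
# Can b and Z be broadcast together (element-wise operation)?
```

Yes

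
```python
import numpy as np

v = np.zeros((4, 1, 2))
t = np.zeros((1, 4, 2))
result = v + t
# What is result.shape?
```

(4, 4, 2)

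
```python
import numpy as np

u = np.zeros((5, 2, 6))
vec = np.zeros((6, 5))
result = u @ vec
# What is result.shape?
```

(5, 2, 5)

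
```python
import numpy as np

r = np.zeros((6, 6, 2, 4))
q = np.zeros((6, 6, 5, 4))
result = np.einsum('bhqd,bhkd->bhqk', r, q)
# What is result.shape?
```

(6, 6, 2, 5)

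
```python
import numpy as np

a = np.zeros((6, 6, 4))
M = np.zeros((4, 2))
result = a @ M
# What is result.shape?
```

(6, 6, 2)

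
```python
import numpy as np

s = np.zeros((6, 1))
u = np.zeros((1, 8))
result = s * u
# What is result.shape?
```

(6, 8)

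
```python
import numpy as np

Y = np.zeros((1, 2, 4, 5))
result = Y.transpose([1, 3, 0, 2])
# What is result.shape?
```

(2, 5, 1, 4)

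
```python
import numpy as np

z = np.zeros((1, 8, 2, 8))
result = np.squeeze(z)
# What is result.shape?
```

(8, 2, 8)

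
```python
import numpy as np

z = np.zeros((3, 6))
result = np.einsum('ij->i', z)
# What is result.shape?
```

(3,)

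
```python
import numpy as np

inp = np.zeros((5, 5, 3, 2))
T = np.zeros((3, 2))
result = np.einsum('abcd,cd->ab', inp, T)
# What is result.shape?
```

(5, 5)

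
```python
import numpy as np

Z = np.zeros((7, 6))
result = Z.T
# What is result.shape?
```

(6, 7)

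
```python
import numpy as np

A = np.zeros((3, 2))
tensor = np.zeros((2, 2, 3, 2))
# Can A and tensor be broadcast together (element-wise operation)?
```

Yes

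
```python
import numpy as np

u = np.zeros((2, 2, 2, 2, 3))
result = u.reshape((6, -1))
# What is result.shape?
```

(6, 8)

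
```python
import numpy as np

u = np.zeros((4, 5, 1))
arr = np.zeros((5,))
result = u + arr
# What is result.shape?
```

(4, 5, 5)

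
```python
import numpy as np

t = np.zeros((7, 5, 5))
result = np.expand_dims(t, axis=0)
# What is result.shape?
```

(1, 7, 5, 5)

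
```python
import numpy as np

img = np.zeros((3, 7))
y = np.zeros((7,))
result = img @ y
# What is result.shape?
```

(3,)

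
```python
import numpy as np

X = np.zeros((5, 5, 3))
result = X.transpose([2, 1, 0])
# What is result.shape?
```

(3, 5, 5)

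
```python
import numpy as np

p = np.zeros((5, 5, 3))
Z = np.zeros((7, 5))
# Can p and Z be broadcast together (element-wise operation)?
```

No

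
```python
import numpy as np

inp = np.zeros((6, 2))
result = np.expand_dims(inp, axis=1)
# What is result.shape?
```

(6, 1, 2)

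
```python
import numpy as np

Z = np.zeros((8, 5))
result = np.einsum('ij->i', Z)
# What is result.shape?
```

(8,)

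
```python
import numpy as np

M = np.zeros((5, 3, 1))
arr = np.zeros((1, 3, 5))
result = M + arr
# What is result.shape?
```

(5, 3, 5)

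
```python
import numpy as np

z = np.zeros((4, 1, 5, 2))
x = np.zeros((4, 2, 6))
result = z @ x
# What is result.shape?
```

(4, 4, 5, 6)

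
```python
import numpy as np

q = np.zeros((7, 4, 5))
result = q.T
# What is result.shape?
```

(5, 4, 7)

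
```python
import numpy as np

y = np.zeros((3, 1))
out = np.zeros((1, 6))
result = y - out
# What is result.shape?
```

(3, 6)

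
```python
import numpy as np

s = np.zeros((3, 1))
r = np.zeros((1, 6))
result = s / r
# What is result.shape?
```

(3, 6)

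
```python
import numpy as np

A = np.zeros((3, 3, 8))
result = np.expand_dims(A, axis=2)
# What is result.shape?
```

(3, 3, 1, 8)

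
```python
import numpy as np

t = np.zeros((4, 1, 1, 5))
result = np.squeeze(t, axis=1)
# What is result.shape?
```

(4, 1, 5)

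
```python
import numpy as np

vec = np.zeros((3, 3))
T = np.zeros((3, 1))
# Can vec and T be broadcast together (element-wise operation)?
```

Yes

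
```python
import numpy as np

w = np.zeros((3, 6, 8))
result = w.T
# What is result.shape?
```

(8, 6, 3)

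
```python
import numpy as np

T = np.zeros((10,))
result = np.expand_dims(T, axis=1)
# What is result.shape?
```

(10, 1)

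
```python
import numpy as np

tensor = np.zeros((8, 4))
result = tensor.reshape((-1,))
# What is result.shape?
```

(32,)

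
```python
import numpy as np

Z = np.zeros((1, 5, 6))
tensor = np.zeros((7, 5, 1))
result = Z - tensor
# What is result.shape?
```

(7, 5, 6)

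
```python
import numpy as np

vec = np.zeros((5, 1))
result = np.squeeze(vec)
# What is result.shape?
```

(5,)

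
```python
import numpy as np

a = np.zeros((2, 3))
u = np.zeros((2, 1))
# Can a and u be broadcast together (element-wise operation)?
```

Yes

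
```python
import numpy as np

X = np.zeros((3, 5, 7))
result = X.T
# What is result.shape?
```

(7, 5, 3)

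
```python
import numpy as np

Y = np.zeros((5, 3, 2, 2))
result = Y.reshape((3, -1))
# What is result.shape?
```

(3, 20)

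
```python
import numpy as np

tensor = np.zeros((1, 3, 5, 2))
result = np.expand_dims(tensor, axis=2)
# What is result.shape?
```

(1, 3, 1, 5, 2)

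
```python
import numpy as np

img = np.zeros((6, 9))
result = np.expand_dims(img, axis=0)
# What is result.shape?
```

(1, 6, 9)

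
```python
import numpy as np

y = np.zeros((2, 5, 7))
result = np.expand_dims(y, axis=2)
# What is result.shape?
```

(2, 5, 1, 7)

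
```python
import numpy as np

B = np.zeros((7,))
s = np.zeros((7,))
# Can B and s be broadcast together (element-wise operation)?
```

Yes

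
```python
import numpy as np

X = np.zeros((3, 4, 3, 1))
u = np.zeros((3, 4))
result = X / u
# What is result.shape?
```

(3, 4, 3, 4)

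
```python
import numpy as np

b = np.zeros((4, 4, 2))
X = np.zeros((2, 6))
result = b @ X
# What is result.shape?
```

(4, 4, 6)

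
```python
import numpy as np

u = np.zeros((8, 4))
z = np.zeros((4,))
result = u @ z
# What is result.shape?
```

(8,)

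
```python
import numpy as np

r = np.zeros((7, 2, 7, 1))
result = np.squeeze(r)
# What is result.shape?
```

(7, 2, 7)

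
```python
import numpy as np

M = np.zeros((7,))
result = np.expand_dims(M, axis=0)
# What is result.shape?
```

(1, 7)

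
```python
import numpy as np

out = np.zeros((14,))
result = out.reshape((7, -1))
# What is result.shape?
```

(7, 2)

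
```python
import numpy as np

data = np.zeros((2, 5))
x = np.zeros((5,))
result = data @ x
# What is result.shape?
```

(2,)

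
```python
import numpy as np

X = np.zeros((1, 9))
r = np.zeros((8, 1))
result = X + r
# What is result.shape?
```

(8, 9)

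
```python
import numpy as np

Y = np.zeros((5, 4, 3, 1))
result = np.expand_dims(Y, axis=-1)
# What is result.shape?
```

(5, 4, 3, 1, 1)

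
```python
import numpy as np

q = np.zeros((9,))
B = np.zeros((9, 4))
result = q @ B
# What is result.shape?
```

(4,)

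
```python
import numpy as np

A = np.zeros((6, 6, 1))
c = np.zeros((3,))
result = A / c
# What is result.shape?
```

(6, 6, 3)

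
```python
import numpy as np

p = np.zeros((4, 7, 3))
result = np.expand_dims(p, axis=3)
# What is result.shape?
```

(4, 7, 3, 1)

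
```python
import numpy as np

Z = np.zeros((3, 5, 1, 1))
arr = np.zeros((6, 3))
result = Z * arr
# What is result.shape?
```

(3, 5, 6, 3)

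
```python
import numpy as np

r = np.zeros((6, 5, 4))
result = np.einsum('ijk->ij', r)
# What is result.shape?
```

(6, 5)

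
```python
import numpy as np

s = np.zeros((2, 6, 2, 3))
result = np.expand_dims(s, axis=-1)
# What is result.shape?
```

(2, 6, 2, 3, 1)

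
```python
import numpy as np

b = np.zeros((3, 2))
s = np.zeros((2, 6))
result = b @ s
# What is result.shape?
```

(3, 6)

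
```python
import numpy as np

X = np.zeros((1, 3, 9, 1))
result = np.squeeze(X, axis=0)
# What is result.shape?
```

(3, 9, 1)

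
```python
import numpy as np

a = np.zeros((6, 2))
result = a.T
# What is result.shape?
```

(2, 6)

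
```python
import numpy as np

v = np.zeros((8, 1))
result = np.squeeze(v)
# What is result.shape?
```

(8,)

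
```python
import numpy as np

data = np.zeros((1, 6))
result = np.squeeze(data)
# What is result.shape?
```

(6,)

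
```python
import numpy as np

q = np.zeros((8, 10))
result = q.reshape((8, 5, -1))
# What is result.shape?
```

(8, 5, 2)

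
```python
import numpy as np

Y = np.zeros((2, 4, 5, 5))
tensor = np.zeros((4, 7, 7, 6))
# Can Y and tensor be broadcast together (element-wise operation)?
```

No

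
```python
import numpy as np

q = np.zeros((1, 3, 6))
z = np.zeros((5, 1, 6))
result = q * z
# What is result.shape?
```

(5, 3, 6)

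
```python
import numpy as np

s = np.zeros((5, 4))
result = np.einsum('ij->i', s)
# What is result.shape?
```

(5,)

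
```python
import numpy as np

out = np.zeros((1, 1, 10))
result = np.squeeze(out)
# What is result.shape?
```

(10,)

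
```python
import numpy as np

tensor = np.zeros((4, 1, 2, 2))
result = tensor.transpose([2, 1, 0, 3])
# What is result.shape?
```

(2, 1, 4, 2)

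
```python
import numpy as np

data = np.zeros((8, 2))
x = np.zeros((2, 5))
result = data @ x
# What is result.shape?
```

(8, 5)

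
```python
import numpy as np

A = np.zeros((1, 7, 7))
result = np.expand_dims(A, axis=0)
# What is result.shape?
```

(1, 1, 7, 7)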